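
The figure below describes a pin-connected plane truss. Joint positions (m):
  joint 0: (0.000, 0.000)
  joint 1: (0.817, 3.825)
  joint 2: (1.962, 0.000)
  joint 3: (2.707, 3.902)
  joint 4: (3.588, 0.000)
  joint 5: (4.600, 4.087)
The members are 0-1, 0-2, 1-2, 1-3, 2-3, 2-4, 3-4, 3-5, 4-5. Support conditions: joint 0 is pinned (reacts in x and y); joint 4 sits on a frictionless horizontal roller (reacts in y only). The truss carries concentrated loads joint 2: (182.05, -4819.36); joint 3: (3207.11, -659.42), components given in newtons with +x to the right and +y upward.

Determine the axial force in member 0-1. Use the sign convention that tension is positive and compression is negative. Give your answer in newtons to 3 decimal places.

N=6 nodes, M=9 members, R=3 reactions → 2N=12, M+R=12
member 0 (0-1): L=3.9113, (cx,cy)=(0.2089,0.9779)
member 1 (0-2): L=1.9620, (cx,cy)=(1.0000,0.0000)
member 2 (1-2): L=3.9927, (cx,cy)=(0.2868,-0.9580)
member 3 (1-3): L=1.8916, (cx,cy)=(0.9992,0.0407)
member 4 (2-3): L=3.9725, (cx,cy)=(0.1875,0.9823)
member 5 (2-4): L=1.6260, (cx,cy)=(1.0000,0.0000)
member 6 (3-4): L=4.0002, (cx,cy)=(0.2202,-0.9754)
member 7 (3-5): L=1.9020, (cx,cy)=(0.9953,0.0973)
member 8 (4-5): L=4.2104, (cx,cy)=(0.2404,0.9707)
solve A·x = −loads:
  F[0-1] = +1167.5944 N (tension)
  F[0-2] = +3145.2694 N (tension)
  F[1-2] = -1167.2919 N (compression)
  F[1-3] = +579.1189 N (tension)
  F[2-3] = +6044.8784 N (tension)
  F[2-4] = +1494.8141 N (tension)
  F[3-4] = -6787.2713 N (compression)
  F[3-5] = -0.0000 N (compression)
  F[4-5] = +0.0000 N (tension)
  Rx@0 = -3389.1600 N
  Ry@0 = -1141.8380 N
  Ry@4 = +6620.6180 N

1167.594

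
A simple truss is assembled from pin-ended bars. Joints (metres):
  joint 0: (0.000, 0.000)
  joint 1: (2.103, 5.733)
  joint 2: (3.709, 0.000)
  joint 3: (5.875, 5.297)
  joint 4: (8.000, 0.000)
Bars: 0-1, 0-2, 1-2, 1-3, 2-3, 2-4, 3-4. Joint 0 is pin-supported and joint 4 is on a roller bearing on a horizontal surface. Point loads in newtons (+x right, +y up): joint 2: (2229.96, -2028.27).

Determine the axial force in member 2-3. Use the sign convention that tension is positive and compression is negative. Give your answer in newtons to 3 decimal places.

925.102

N=5 nodes, M=7 members, R=3 reactions → 2N=10, M+R=10
member 0 (0-1): L=6.1065, (cx,cy)=(0.3444,0.9388)
member 1 (0-2): L=3.7090, (cx,cy)=(1.0000,0.0000)
member 2 (1-2): L=5.9537, (cx,cy)=(0.2697,-0.9629)
member 3 (1-3): L=3.7971, (cx,cy)=(0.9934,-0.1148)
member 4 (2-3): L=5.7227, (cx,cy)=(0.3785,0.9256)
member 5 (2-4): L=4.2910, (cx,cy)=(1.0000,0.0000)
member 6 (3-4): L=5.7073, (cx,cy)=(0.3723,-0.9281)
solve A·x = −loads:
  F[0-1] = -1158.7986 N (compression)
  F[0-2] = +2629.0323 N (tension)
  F[1-2] = +1217.1078 N (tension)
  F[1-3] = -732.2282 N (compression)
  F[2-3] = +925.1019 N (tension)
  F[2-4] = +377.2433 N (tension)
  F[3-4] = -1013.2044 N (compression)
  Rx@0 = -2229.9600 N
  Ry@0 = +1087.9133 N
  Ry@4 = +940.3567 N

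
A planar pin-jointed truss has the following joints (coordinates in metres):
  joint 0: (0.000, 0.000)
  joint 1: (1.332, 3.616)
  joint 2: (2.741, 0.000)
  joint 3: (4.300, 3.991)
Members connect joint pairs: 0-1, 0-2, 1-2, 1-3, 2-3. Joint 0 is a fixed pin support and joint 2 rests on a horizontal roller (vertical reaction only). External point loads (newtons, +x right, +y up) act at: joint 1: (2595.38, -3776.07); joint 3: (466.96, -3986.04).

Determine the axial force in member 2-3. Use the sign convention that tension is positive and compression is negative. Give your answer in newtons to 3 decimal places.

-4568.167

N=4 nodes, M=5 members, R=3 reactions → 2N=8, M+R=8
member 0 (0-1): L=3.8535, (cx,cy)=(0.3457,0.9384)
member 1 (0-2): L=2.7410, (cx,cy)=(1.0000,0.0000)
member 2 (1-2): L=3.8808, (cx,cy)=(0.3631,-0.9318)
member 3 (1-3): L=2.9916, (cx,cy)=(0.9921,0.1254)
member 4 (2-3): L=4.2847, (cx,cy)=(0.3639,0.9315)
solve A·x = −loads:
  F[0-1] = +4720.8643 N (tension)
  F[0-2] = +1430.5390 N (tension)
  F[1-2] = -8518.1956 N (compression)
  F[1-3] = +2146.0315 N (tension)
  F[2-3] = -4568.1674 N (compression)
  Rx@0 = -3062.3400 N
  Ry@0 = -4429.8742 N
  Ry@2 = +12191.9842 N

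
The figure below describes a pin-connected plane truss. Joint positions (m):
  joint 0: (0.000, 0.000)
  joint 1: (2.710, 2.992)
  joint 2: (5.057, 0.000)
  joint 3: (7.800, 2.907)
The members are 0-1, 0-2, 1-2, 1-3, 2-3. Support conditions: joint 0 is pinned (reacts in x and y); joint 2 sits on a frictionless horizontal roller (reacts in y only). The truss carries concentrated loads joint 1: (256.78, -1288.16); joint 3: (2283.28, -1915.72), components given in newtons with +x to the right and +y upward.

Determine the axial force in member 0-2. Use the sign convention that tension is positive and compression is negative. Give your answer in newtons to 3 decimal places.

813.945

N=4 nodes, M=5 members, R=3 reactions → 2N=8, M+R=8
member 0 (0-1): L=4.0369, (cx,cy)=(0.6713,0.7412)
member 1 (0-2): L=5.0570, (cx,cy)=(1.0000,0.0000)
member 2 (1-2): L=3.8027, (cx,cy)=(0.6172,-0.7868)
member 3 (1-3): L=5.0907, (cx,cy)=(0.9999,-0.0167)
member 4 (2-3): L=3.9968, (cx,cy)=(0.6863,0.7273)
solve A·x = −loads:
  F[0-1] = +2571.2425 N (tension)
  F[0-2] = +813.9454 N (tension)
  F[1-2] = -4144.7684 N (compression)
  F[1-3] = +4028.0232 N (tension)
  F[2-3] = -2541.4539 N (compression)
  Rx@0 = -2540.0600 N
  Ry@0 = -1905.7325 N
  Ry@2 = +5109.6125 N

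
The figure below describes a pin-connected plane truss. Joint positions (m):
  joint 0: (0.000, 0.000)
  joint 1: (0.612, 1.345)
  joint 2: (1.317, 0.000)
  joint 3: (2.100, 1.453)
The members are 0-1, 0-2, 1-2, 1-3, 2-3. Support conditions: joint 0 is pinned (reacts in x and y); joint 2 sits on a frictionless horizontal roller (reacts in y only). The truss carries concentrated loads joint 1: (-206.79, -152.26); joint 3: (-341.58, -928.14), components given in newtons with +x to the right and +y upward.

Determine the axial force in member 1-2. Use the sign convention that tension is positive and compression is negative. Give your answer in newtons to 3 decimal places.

-25.455

N=4 nodes, M=5 members, R=3 reactions → 2N=8, M+R=8
member 0 (0-1): L=1.4777, (cx,cy)=(0.4142,0.9102)
member 1 (0-2): L=1.3170, (cx,cy)=(1.0000,0.0000)
member 2 (1-2): L=1.5186, (cx,cy)=(0.4643,-0.8857)
member 3 (1-3): L=1.4919, (cx,cy)=(0.9974,0.0724)
member 4 (2-3): L=1.6505, (cx,cy)=(0.4744,0.8803)
solve A·x = −loads:
  F[0-1] = -129.3509 N (compression)
  F[0-2] = -494.7980 N (compression)
  F[1-2] = -25.4553 N (compression)
  F[1-3] = +165.4699 N (tension)
  F[2-3] = -1067.9336 N (compression)
  Rx@0 = +548.3700 N
  Ry@0 = +117.7357 N
  Ry@2 = +962.6643 N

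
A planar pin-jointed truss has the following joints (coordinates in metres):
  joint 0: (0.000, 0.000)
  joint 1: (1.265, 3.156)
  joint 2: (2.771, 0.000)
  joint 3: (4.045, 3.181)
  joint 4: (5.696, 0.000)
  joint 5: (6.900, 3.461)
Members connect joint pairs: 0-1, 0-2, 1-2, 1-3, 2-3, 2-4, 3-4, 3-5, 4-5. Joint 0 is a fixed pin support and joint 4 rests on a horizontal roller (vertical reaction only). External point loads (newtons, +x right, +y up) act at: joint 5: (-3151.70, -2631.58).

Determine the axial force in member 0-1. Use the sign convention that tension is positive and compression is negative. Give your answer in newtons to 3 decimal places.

N=6 nodes, M=9 members, R=3 reactions → 2N=12, M+R=12
member 0 (0-1): L=3.4001, (cx,cy)=(0.3720,0.9282)
member 1 (0-2): L=2.7710, (cx,cy)=(1.0000,0.0000)
member 2 (1-2): L=3.4969, (cx,cy)=(0.4307,-0.9025)
member 3 (1-3): L=2.7801, (cx,cy)=(1.0000,0.0090)
member 4 (2-3): L=3.4266, (cx,cy)=(0.3718,0.9283)
member 5 (2-4): L=2.9250, (cx,cy)=(1.0000,0.0000)
member 6 (3-4): L=3.5839, (cx,cy)=(0.4607,-0.8876)
member 7 (3-5): L=2.8687, (cx,cy)=(0.9952,0.0976)
member 8 (4-5): L=3.6644, (cx,cy)=(0.3286,0.9445)
solve A·x = −loads:
  F[0-1] = -1463.8670 N (compression)
  F[0-2] = -2607.0686 N (compression)
  F[1-2] = +1493.7178 N (tension)
  F[1-3] = -1187.9731 N (compression)
  F[2-3] = -1452.1972 N (compression)
  F[2-4] = -1423.8580 N (compression)
  F[3-4] = +1275.0702 N (tension)
  F[3-5] = -2326.3330 N (compression)
  F[4-5] = -2545.8584 N (compression)
  Rx@0 = +3151.7000 N
  Ry@0 = +1358.7801 N
  Ry@4 = +1272.7999 N

-1463.867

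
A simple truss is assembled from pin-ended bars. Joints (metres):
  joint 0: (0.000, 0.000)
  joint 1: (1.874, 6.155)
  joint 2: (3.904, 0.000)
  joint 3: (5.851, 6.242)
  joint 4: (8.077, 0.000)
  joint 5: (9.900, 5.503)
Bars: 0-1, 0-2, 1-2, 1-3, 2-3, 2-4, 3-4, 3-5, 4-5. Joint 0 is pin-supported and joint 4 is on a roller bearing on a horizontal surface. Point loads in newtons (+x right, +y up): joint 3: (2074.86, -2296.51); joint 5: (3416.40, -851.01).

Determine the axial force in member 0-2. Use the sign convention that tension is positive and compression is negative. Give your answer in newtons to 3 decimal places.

4428.578

N=6 nodes, M=9 members, R=3 reactions → 2N=12, M+R=12
member 0 (0-1): L=6.4340, (cx,cy)=(0.2913,0.9566)
member 1 (0-2): L=3.9040, (cx,cy)=(1.0000,0.0000)
member 2 (1-2): L=6.4811, (cx,cy)=(0.3132,-0.9497)
member 3 (1-3): L=3.9780, (cx,cy)=(0.9998,0.0219)
member 4 (2-3): L=6.5386, (cx,cy)=(0.2978,0.9546)
member 5 (2-4): L=4.1730, (cx,cy)=(1.0000,0.0000)
member 6 (3-4): L=6.6270, (cx,cy)=(0.3359,-0.9419)
member 7 (3-5): L=4.1159, (cx,cy)=(0.9837,-0.1795)
member 8 (4-5): L=5.7971, (cx,cy)=(0.3145,0.9493)
solve A·x = −loads:
  F[0-1] = +3648.4830 N (tension)
  F[0-2] = +4428.5782 N (tension)
  F[1-2] = -3624.5937 N (compression)
  F[1-3] = +2198.4936 N (tension)
  F[2-3] = +3605.7757 N (tension)
  F[2-4] = +2219.6009 N (tension)
  F[3-4] = -6819.5350 N (compression)
  F[3-5] = +3545.0683 N (tension)
  F[4-5] = -225.9629 N (compression)
  Rx@0 = -5491.2600 N
  Ry@0 = -3490.2916 N
  Ry@4 = +6637.8116 N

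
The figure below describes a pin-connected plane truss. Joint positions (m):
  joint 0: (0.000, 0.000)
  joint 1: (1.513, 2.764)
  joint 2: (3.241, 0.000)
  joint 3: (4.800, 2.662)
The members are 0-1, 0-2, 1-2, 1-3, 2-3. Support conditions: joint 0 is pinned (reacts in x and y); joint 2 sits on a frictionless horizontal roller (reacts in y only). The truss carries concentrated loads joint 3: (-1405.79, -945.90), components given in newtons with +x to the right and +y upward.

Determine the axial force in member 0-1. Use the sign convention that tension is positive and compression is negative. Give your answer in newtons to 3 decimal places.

N=4 nodes, M=5 members, R=3 reactions → 2N=8, M+R=8
member 0 (0-1): L=3.1510, (cx,cy)=(0.4802,0.8772)
member 1 (0-2): L=3.2410, (cx,cy)=(1.0000,0.0000)
member 2 (1-2): L=3.2597, (cx,cy)=(0.5301,-0.8479)
member 3 (1-3): L=3.2886, (cx,cy)=(0.9995,-0.0310)
member 4 (2-3): L=3.0849, (cx,cy)=(0.5054,0.8629)
solve A·x = −loads:
  F[0-1] = -797.6099 N (compression)
  F[0-2] = -1022.8069 N (compression)
  F[1-2] = +855.7412 N (tension)
  F[1-3] = -837.0222 N (compression)
  F[2-3] = -1126.2636 N (compression)
  Rx@0 = +1405.7900 N
  Ry@0 = +699.6467 N
  Ry@2 = +246.2533 N

-797.610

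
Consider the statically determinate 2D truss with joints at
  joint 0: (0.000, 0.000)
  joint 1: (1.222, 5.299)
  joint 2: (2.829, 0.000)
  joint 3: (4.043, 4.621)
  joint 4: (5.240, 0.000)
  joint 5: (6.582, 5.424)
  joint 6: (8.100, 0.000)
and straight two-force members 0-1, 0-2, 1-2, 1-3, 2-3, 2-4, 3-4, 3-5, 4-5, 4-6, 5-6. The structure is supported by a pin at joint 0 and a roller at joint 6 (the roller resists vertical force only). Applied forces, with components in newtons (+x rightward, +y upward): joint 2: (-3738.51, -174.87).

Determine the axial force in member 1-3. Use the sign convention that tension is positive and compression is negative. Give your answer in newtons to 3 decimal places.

-67.394

N=7 nodes, M=11 members, R=3 reactions → 2N=14, M+R=14
member 0 (0-1): L=5.4381, (cx,cy)=(0.2247,0.9744)
member 1 (0-2): L=2.8290, (cx,cy)=(1.0000,0.0000)
member 2 (1-2): L=5.5373, (cx,cy)=(0.2902,-0.9570)
member 3 (1-3): L=2.9013, (cx,cy)=(0.9723,-0.2337)
member 4 (2-3): L=4.7778, (cx,cy)=(0.2541,0.9672)
member 5 (2-4): L=2.4110, (cx,cy)=(1.0000,0.0000)
member 6 (3-4): L=4.7735, (cx,cy)=(0.2508,-0.9680)
member 7 (3-5): L=2.6630, (cx,cy)=(0.9535,0.3015)
member 8 (4-5): L=5.5876, (cx,cy)=(0.2402,0.9707)
member 9 (4-6): L=2.8600, (cx,cy)=(1.0000,0.0000)
member 10 (5-6): L=5.6324, (cx,cy)=(0.2695,-0.9630)
solve A·x = −loads:
  F[0-1] = -116.7817 N (compression)
  F[0-2] = -3712.2678 N (compression)
  F[1-2] = +135.3702 N (tension)
  F[1-3] = -67.3944 N (compression)
  F[2-3] = +46.8639 N (tension)
  F[2-4] = +53.6207 N (tension)
  F[3-4] = -74.5051 N (compression)
  F[3-5] = -36.6436 N (compression)
  F[4-5] = +74.2994 N (tension)
  F[4-6] = +17.0929 N (tension)
  F[5-6] = -63.4217 N (compression)
  Rx@0 = +3738.5100 N
  Ry@0 = +113.7950 N
  Ry@6 = +61.0750 N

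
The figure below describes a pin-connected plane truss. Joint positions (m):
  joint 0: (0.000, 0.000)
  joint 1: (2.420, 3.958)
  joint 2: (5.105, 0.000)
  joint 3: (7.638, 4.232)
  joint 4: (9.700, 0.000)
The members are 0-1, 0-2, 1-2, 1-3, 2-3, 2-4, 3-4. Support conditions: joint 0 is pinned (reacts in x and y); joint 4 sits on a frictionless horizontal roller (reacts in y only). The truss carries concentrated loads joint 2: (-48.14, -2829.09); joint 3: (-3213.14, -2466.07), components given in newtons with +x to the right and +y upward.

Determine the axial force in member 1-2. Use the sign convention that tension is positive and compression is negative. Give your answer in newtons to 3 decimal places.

3688.773

N=5 nodes, M=7 members, R=3 reactions → 2N=10, M+R=10
member 0 (0-1): L=4.6392, (cx,cy)=(0.5216,0.8532)
member 1 (0-2): L=5.1050, (cx,cy)=(1.0000,0.0000)
member 2 (1-2): L=4.7828, (cx,cy)=(0.5614,-0.8276)
member 3 (1-3): L=5.2252, (cx,cy)=(0.9986,0.0524)
member 4 (2-3): L=4.9321, (cx,cy)=(0.5136,0.8580)
member 5 (2-4): L=4.5950, (cx,cy)=(1.0000,0.0000)
member 6 (3-4): L=4.7076, (cx,cy)=(0.4380,-0.8990)
solve A·x = −loads:
  F[0-1] = -3828.4045 N (compression)
  F[0-2] = -1264.2242 N (compression)
  F[1-2] = +3688.7731 N (tension)
  F[1-3] = -4073.4967 N (compression)
  F[2-3] = -260.5474 N (compression)
  F[2-4] = +988.5618 N (tension)
  F[3-4] = -2256.9212 N (compression)
  Rx@0 = +3261.2800 N
  Ry@0 = +3266.2591 N
  Ry@4 = +2028.9009 N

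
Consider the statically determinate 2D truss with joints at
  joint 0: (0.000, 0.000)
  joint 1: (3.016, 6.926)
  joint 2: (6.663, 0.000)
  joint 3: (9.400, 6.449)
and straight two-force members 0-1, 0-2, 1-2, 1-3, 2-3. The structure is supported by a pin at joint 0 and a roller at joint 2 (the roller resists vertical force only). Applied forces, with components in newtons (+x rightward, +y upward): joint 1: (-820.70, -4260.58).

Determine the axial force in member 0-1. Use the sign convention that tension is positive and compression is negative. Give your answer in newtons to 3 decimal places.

-3474.018

N=4 nodes, M=5 members, R=3 reactions → 2N=8, M+R=8
member 0 (0-1): L=7.5542, (cx,cy)=(0.3992,0.9168)
member 1 (0-2): L=6.6630, (cx,cy)=(1.0000,0.0000)
member 2 (1-2): L=7.8275, (cx,cy)=(0.4659,-0.8848)
member 3 (1-3): L=6.4018, (cx,cy)=(0.9972,-0.0745)
member 4 (2-3): L=7.0058, (cx,cy)=(0.3907,0.9205)
solve A·x = −loads:
  F[0-1] = -3474.0176 N (compression)
  F[0-2] = +566.2974 N (tension)
  F[1-2] = -1215.4387 N (compression)
  F[1-3] = -0.0000 N (tension)
  F[2-3] = +0.0000 N (tension)
  Rx@0 = +820.7000 N
  Ry@0 = +3185.1273 N
  Ry@2 = +1075.4527 N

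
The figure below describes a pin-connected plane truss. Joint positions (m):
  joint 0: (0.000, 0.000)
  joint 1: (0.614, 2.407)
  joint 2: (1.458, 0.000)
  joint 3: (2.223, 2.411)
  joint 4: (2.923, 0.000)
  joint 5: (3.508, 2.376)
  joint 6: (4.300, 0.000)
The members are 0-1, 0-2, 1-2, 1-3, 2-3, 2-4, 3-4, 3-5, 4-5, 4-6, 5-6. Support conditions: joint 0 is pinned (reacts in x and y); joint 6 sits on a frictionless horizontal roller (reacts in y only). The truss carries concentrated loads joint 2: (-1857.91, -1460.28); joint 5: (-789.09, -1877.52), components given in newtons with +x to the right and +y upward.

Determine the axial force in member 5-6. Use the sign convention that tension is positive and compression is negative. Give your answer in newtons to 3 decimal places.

N=7 nodes, M=11 members, R=3 reactions → 2N=14, M+R=14
member 0 (0-1): L=2.4841, (cx,cy)=(0.2472,0.9690)
member 1 (0-2): L=1.4580, (cx,cy)=(1.0000,0.0000)
member 2 (1-2): L=2.5507, (cx,cy)=(0.3309,-0.9437)
member 3 (1-3): L=1.6090, (cx,cy)=(1.0000,0.0025)
member 4 (2-3): L=2.5295, (cx,cy)=(0.3024,0.9532)
member 5 (2-4): L=1.4650, (cx,cy)=(1.0000,0.0000)
member 6 (3-4): L=2.5106, (cx,cy)=(0.2788,-0.9603)
member 7 (3-5): L=1.2855, (cx,cy)=(0.9996,-0.0272)
member 8 (4-5): L=2.4470, (cx,cy)=(0.2391,0.9710)
member 9 (4-6): L=1.3770, (cx,cy)=(1.0000,0.0000)
member 10 (5-6): L=2.5045, (cx,cy)=(0.3162,-0.9487)
solve A·x = −loads:
  F[0-1] = -1802.9169 N (compression)
  F[0-2] = -2201.3655 N (compression)
  F[1-2] = +1848.4727 N (tension)
  F[1-3] = -1057.2821 N (compression)
  F[2-3] = -298.0224 N (compression)
  F[2-4] = +358.3217 N (tension)
  F[3-4] = +333.7153 N (tension)
  F[3-5] = -1240.9190 N (compression)
  F[4-5] = -330.0520 N (compression)
  F[4-6] = +530.2752 N (tension)
  F[5-6] = -1676.8775 N (compression)
  Rx@0 = +2647.0000 N
  Ry@0 = +1746.9743 N
  Ry@6 = +1590.8257 N

-1676.878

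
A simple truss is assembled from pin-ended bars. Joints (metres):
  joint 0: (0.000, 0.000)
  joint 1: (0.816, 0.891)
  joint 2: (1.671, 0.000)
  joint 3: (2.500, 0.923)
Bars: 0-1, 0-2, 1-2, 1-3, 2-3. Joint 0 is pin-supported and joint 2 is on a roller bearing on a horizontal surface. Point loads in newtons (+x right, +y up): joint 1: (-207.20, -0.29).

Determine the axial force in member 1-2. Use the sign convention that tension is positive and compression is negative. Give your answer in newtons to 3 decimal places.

152.925

N=4 nodes, M=5 members, R=3 reactions → 2N=8, M+R=8
member 0 (0-1): L=1.2082, (cx,cy)=(0.6754,0.7375)
member 1 (0-2): L=1.6710, (cx,cy)=(1.0000,0.0000)
member 2 (1-2): L=1.2349, (cx,cy)=(0.6924,-0.7215)
member 3 (1-3): L=1.6843, (cx,cy)=(0.9998,0.0190)
member 4 (2-3): L=1.2406, (cx,cy)=(0.6682,0.7440)
solve A·x = −loads:
  F[0-1] = -150.0146 N (compression)
  F[0-2] = -105.8821 N (compression)
  F[1-2] = +152.9248 N (tension)
  F[1-3] = -0.0000 N (compression)
  F[2-3] = -0.0000 N (compression)
  Rx@0 = +207.2000 N
  Ry@0 = +110.6303 N
  Ry@2 = -110.3403 N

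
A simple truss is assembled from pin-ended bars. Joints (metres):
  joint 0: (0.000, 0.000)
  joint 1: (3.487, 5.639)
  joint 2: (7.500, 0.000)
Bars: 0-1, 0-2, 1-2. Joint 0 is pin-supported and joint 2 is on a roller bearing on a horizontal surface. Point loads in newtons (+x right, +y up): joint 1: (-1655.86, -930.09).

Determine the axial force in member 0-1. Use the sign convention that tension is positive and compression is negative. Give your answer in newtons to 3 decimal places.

N=3 nodes, M=3 members, R=3 reactions → 2N=6, M+R=6
member 0 (0-1): L=6.6300, (cx,cy)=(0.5259,0.8505)
member 1 (0-2): L=7.5000, (cx,cy)=(1.0000,0.0000)
member 2 (1-2): L=6.9212, (cx,cy)=(0.5798,-0.8147)
solve A·x = −loads:
  F[0-1] = -2048.9131 N (compression)
  F[0-2] = -578.2564 N (compression)
  F[1-2] = +997.3103 N (tension)
  Rx@0 = +1655.8600 N
  Ry@0 = +1742.6461 N
  Ry@2 = -812.5561 N

-2048.913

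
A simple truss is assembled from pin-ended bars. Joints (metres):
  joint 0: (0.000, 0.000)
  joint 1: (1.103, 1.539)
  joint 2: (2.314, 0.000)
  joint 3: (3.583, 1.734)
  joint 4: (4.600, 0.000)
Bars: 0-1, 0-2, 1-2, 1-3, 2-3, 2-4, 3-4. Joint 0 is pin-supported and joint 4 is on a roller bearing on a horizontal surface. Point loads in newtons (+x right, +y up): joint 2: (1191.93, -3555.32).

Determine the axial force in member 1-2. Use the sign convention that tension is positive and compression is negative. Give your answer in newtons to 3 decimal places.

N=5 nodes, M=7 members, R=3 reactions → 2N=10, M+R=10
member 0 (0-1): L=1.8934, (cx,cy)=(0.5825,0.8128)
member 1 (0-2): L=2.3140, (cx,cy)=(1.0000,0.0000)
member 2 (1-2): L=1.9583, (cx,cy)=(0.6184,-0.7859)
member 3 (1-3): L=2.4877, (cx,cy)=(0.9969,0.0784)
member 4 (2-3): L=2.1487, (cx,cy)=(0.5906,0.8070)
member 5 (2-4): L=2.2860, (cx,cy)=(1.0000,0.0000)
member 6 (3-4): L=2.0102, (cx,cy)=(0.5059,-0.8626)
solve A·x = −loads:
  F[0-1] = -2173.7567 N (compression)
  F[0-2] = +2458.2223 N (tension)
  F[1-2] = +1997.9338 N (tension)
  F[1-3] = -2509.5068 N (compression)
  F[2-3] = +2460.0231 N (tension)
  F[2-4] = +1048.9531 N (tension)
  F[3-4] = -2073.3946 N (compression)
  Rx@0 = -1191.9300 N
  Ry@0 = +1766.8395 N
  Ry@4 = +1788.4805 N

1997.934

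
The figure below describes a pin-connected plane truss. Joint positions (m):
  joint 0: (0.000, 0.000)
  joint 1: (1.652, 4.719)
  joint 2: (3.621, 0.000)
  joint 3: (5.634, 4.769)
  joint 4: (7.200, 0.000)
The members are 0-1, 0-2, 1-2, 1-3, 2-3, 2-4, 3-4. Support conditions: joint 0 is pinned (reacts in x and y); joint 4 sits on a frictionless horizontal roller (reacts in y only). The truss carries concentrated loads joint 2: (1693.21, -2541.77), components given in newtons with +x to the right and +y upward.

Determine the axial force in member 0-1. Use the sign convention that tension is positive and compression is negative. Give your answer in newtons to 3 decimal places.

-1338.655

N=5 nodes, M=7 members, R=3 reactions → 2N=10, M+R=10
member 0 (0-1): L=4.9998, (cx,cy)=(0.3304,0.9438)
member 1 (0-2): L=3.6210, (cx,cy)=(1.0000,0.0000)
member 2 (1-2): L=5.1133, (cx,cy)=(0.3851,-0.9229)
member 3 (1-3): L=3.9823, (cx,cy)=(0.9999,0.0126)
member 4 (2-3): L=5.1764, (cx,cy)=(0.3889,0.9213)
member 5 (2-4): L=3.5790, (cx,cy)=(1.0000,0.0000)
member 6 (3-4): L=5.0195, (cx,cy)=(0.3120,-0.9501)
solve A·x = −loads:
  F[0-1] = -1338.6550 N (compression)
  F[0-2] = +2135.5187 N (tension)
  F[1-2] = +1355.9223 N (tension)
  F[1-3] = -964.5146 N (compression)
  F[2-3] = +1400.6546 N (tension)
  F[2-4] = +419.7558 N (tension)
  F[3-4] = -1345.4523 N (compression)
  Rx@0 = -1693.2100 N
  Ry@0 = +1263.4715 N
  Ry@4 = +1278.2985 N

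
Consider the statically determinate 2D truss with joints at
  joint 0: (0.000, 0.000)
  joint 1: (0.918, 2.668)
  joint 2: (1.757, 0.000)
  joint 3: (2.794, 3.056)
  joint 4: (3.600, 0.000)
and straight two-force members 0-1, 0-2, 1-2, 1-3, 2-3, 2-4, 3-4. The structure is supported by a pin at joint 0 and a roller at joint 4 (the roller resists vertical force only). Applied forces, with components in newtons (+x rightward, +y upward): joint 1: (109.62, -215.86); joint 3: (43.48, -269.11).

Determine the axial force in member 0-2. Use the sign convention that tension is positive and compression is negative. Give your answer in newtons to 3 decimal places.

N=5 nodes, M=7 members, R=3 reactions → 2N=10, M+R=10
member 0 (0-1): L=2.8215, (cx,cy)=(0.3254,0.9456)
member 1 (0-2): L=1.7570, (cx,cy)=(1.0000,0.0000)
member 2 (1-2): L=2.7968, (cx,cy)=(0.3000,-0.9539)
member 3 (1-3): L=1.9157, (cx,cy)=(0.9793,0.2025)
member 4 (2-3): L=3.2272, (cx,cy)=(0.3213,0.9470)
member 5 (2-4): L=1.8430, (cx,cy)=(1.0000,0.0000)
member 6 (3-4): L=3.1605, (cx,cy)=(0.2550,-0.9669)
solve A·x = −loads:
  F[0-1] = -108.8379 N (compression)
  F[0-2] = +188.5112 N (tension)
  F[1-2] = -140.6903 N (compression)
  F[1-3] = -105.0025 N (compression)
  F[2-3] = +141.7272 N (tension)
  F[2-4] = +100.7642 N (tension)
  F[3-4] = -395.1184 N (compression)
  Rx@0 = -153.1000 N
  Ry@0 = +102.9162 N
  Ry@4 = +382.0539 N

188.511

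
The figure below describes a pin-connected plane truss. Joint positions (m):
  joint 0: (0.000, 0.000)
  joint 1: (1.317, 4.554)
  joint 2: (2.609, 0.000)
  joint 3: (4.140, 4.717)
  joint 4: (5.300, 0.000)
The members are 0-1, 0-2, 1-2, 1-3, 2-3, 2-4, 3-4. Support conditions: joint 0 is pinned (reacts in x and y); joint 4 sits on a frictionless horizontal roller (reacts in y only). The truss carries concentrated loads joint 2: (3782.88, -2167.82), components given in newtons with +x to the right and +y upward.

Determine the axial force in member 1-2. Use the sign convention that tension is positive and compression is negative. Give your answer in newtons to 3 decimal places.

N=5 nodes, M=7 members, R=3 reactions → 2N=10, M+R=10
member 0 (0-1): L=4.7406, (cx,cy)=(0.2778,0.9606)
member 1 (0-2): L=2.6090, (cx,cy)=(1.0000,0.0000)
member 2 (1-2): L=4.7337, (cx,cy)=(0.2729,-0.9620)
member 3 (1-3): L=2.8277, (cx,cy)=(0.9983,0.0576)
member 4 (2-3): L=4.9592, (cx,cy)=(0.3087,0.9512)
member 5 (2-4): L=2.6910, (cx,cy)=(1.0000,0.0000)
member 6 (3-4): L=4.8575, (cx,cy)=(0.2388,-0.9711)
solve A·x = −loads:
  F[0-1] = -1145.7832 N (compression)
  F[0-2] = +4101.1926 N (tension)
  F[1-2] = +1106.8825 N (tension)
  F[1-3] = -621.4529 N (compression)
  F[2-3] = +1159.6051 N (tension)
  F[2-4] = +262.4300 N (tension)
  F[3-4] = -1098.9347 N (compression)
  Rx@0 = -3782.8800 N
  Ry@0 = +1100.6799 N
  Ry@4 = +1067.1401 N

1106.882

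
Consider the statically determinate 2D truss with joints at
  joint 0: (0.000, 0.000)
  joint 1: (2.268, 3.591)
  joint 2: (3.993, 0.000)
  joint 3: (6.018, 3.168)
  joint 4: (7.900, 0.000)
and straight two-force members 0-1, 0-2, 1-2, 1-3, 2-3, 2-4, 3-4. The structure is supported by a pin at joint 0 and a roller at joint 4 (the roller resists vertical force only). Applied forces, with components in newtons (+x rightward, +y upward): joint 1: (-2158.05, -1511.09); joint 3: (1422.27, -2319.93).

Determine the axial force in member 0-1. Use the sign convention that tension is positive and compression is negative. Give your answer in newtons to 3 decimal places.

N=5 nodes, M=7 members, R=3 reactions → 2N=10, M+R=10
member 0 (0-1): L=4.2472, (cx,cy)=(0.5340,0.8455)
member 1 (0-2): L=3.9930, (cx,cy)=(1.0000,0.0000)
member 2 (1-2): L=3.9838, (cx,cy)=(0.4330,-0.9014)
member 3 (1-3): L=3.7738, (cx,cy)=(0.9937,-0.1121)
member 4 (2-3): L=3.7599, (cx,cy)=(0.5386,0.8426)
member 5 (2-4): L=3.9070, (cx,cy)=(1.0000,0.0000)
member 6 (3-4): L=3.6849, (cx,cy)=(0.5107,-0.8597)
solve A·x = −loads:
  F[0-1] = -2413.4599 N (compression)
  F[0-2] = +552.9907 N (tension)
  F[1-2] = +506.0210 N (tension)
  F[1-3] = +654.2953 N (tension)
  F[2-3] = -541.3451 N (compression)
  F[2-4] = +1063.6546 N (tension)
  F[3-4] = -2082.5780 N (compression)
  Rx@0 = +735.7800 N
  Ry@0 = +2040.5536 N
  Ry@4 = +1790.4664 N

-2413.460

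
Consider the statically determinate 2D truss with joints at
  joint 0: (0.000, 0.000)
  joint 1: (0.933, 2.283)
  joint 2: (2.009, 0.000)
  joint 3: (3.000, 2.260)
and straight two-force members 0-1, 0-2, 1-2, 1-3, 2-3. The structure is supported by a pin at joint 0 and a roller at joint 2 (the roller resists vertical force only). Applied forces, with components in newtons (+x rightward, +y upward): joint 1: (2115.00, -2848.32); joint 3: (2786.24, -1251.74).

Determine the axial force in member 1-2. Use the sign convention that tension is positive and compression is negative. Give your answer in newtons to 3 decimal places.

-8307.821

N=4 nodes, M=5 members, R=3 reactions → 2N=8, M+R=8
member 0 (0-1): L=2.4663, (cx,cy)=(0.3783,0.9257)
member 1 (0-2): L=2.0090, (cx,cy)=(1.0000,0.0000)
member 2 (1-2): L=2.5239, (cx,cy)=(0.4263,-0.9046)
member 3 (1-3): L=2.0671, (cx,cy)=(0.9999,-0.0111)
member 4 (2-3): L=2.4677, (cx,cy)=(0.4016,0.9158)
solve A·x = −loads:
  F[0-1] = +5001.4241 N (tension)
  F[0-2] = +3009.1949 N (tension)
  F[1-2] = -8307.8207 N (compression)
  F[1-3] = +3319.1340 N (tension)
  F[2-3] = -1326.4687 N (compression)
  Rx@0 = -4901.2400 N
  Ry@0 = -4629.7309 N
  Ry@2 = +8729.7909 N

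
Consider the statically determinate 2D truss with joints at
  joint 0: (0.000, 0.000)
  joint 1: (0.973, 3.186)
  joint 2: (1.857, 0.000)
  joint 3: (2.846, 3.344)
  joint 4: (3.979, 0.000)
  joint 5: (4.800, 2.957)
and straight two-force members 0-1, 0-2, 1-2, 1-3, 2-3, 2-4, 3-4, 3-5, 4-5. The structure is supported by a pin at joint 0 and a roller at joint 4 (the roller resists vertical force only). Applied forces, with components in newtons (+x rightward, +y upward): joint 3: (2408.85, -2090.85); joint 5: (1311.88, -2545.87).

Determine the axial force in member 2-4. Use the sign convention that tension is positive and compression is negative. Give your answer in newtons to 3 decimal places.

1227.679

N=6 nodes, M=9 members, R=3 reactions → 2N=12, M+R=12
member 0 (0-1): L=3.3313, (cx,cy)=(0.2921,0.9564)
member 1 (0-2): L=1.8570, (cx,cy)=(1.0000,0.0000)
member 2 (1-2): L=3.3064, (cx,cy)=(0.2674,-0.9636)
member 3 (1-3): L=1.8797, (cx,cy)=(0.9965,0.0841)
member 4 (2-3): L=3.4872, (cx,cy)=(0.2836,0.9589)
member 5 (2-4): L=2.1220, (cx,cy)=(1.0000,0.0000)
member 6 (3-4): L=3.5307, (cx,cy)=(0.3209,-0.9471)
member 7 (3-5): L=1.9920, (cx,cy)=(0.9809,-0.1943)
member 8 (4-5): L=3.0689, (cx,cy)=(0.2675,0.9636)
solve A·x = −loads:
  F[0-1] = +3062.8514 N (tension)
  F[0-2] = +2826.1285 N (tension)
  F[1-2] = -2893.9071 N (compression)
  F[1-3] = +1674.2508 N (tension)
  F[2-3] = +2907.9584 N (tension)
  F[2-4] = +1227.6789 N (tension)
  F[3-4] = -5700.6037 N (compression)
  F[3-5] = +1950.6773 N (tension)
  F[4-5] = -2248.8591 N (compression)
  Rx@0 = -3720.7300 N
  Ry@0 = -2929.2912 N
  Ry@4 = +7566.0112 N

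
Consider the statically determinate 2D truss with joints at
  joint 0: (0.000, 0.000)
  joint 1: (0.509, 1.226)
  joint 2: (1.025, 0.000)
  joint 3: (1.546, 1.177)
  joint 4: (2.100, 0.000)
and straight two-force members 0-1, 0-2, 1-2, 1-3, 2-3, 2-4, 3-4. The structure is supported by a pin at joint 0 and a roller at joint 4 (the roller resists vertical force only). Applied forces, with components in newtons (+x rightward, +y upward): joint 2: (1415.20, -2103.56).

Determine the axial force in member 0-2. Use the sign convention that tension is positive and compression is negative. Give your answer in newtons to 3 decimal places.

N=5 nodes, M=7 members, R=3 reactions → 2N=10, M+R=10
member 0 (0-1): L=1.3275, (cx,cy)=(0.3834,0.9236)
member 1 (0-2): L=1.0250, (cx,cy)=(1.0000,0.0000)
member 2 (1-2): L=1.3302, (cx,cy)=(0.3879,-0.9217)
member 3 (1-3): L=1.0382, (cx,cy)=(0.9989,-0.0472)
member 4 (2-3): L=1.2872, (cx,cy)=(0.4048,0.9144)
member 5 (2-4): L=1.0750, (cx,cy)=(1.0000,0.0000)
member 6 (3-4): L=1.3009, (cx,cy)=(0.4259,-0.9048)
solve A·x = −loads:
  F[0-1] = -1165.9392 N (compression)
  F[0-2] = +1862.2657 N (tension)
  F[1-2] = +1215.4009 N (tension)
  F[1-3] = -919.5720 N (compression)
  F[2-3] = +1075.3653 N (tension)
  F[2-4] = +483.2733 N (tension)
  F[3-4] = -1134.7877 N (compression)
  Rx@0 = -1415.2000 N
  Ry@0 = +1076.8224 N
  Ry@4 = +1026.7376 N

1862.266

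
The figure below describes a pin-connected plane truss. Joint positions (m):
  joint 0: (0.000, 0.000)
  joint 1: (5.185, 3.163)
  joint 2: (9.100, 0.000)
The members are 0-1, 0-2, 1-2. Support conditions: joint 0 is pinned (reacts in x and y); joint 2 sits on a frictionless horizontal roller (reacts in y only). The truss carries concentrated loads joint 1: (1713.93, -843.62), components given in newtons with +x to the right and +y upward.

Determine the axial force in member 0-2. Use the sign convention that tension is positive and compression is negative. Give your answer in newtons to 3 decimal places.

N=3 nodes, M=3 members, R=3 reactions → 2N=6, M+R=6
member 0 (0-1): L=6.0736, (cx,cy)=(0.8537,0.5208)
member 1 (0-2): L=9.1000, (cx,cy)=(1.0000,0.0000)
member 2 (1-2): L=5.0331, (cx,cy)=(0.7779,-0.6284)
solve A·x = −loads:
  F[0-1] = +447.0048 N (tension)
  F[0-2] = +1332.3253 N (tension)
  F[1-2] = -1712.8190 N (compression)
  Rx@0 = -1713.9300 N
  Ry@0 = -232.7899 N
  Ry@2 = +1076.4099 N

1332.325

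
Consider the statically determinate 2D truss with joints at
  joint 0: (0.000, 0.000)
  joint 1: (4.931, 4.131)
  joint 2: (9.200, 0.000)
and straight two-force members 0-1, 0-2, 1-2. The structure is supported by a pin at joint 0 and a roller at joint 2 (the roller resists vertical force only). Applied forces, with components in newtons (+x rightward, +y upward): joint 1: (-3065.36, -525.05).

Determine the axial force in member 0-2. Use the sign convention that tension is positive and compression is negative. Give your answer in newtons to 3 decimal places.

N=3 nodes, M=3 members, R=3 reactions → 2N=6, M+R=6
member 0 (0-1): L=6.4327, (cx,cy)=(0.7665,0.6422)
member 1 (0-2): L=9.2000, (cx,cy)=(1.0000,0.0000)
member 2 (1-2): L=5.9405, (cx,cy)=(0.7186,-0.6954)
solve A·x = −loads:
  F[0-1] = -2522.7110 N (compression)
  F[0-2] = -1131.5773 N (compression)
  F[1-2] = +1574.6389 N (tension)
  Rx@0 = +3065.3600 N
  Ry@0 = +1620.0479 N
  Ry@2 = -1094.9979 N

-1131.577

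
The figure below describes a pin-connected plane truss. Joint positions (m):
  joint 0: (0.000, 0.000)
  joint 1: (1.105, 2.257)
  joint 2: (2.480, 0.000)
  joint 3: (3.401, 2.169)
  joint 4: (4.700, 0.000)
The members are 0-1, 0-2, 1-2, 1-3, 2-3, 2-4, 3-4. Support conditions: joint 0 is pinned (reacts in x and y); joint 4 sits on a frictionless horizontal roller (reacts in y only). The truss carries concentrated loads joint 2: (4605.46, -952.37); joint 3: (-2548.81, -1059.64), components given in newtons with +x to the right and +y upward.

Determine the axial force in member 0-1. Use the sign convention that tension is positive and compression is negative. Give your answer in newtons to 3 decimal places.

-2136.600

N=5 nodes, M=7 members, R=3 reactions → 2N=10, M+R=10
member 0 (0-1): L=2.5130, (cx,cy)=(0.4397,0.8981)
member 1 (0-2): L=2.4800, (cx,cy)=(1.0000,0.0000)
member 2 (1-2): L=2.6429, (cx,cy)=(0.5203,-0.8540)
member 3 (1-3): L=2.2977, (cx,cy)=(0.9993,-0.0383)
member 4 (2-3): L=2.3564, (cx,cy)=(0.3908,0.9205)
member 5 (2-4): L=2.2200, (cx,cy)=(1.0000,0.0000)
member 6 (3-4): L=2.5282, (cx,cy)=(0.5138,-0.8579)
solve A·x = −loads:
  F[0-1] = -2136.5996 N (compression)
  F[0-2] = +2996.1487 N (tension)
  F[1-2] = +2343.9147 N (tension)
  F[1-3] = -2160.5547 N (compression)
  F[2-3] = -1140.0164 N (compression)
  F[2-4] = +55.7282 N (tension)
  F[3-4] = -108.4634 N (compression)
  Rx@0 = -2056.6500 N
  Ry@0 = +1918.9580 N
  Ry@4 = +93.0520 N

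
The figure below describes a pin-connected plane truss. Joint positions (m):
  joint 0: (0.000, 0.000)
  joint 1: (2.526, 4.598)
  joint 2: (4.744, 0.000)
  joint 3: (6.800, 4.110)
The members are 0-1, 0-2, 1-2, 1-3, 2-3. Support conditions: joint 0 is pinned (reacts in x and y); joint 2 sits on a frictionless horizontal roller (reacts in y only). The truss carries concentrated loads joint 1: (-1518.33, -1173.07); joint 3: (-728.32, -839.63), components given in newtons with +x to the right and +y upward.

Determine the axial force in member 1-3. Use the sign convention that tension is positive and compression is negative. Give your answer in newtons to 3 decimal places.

-293.538

N=4 nodes, M=5 members, R=3 reactions → 2N=8, M+R=8
member 0 (0-1): L=5.2462, (cx,cy)=(0.4815,0.8764)
member 1 (0-2): L=4.7440, (cx,cy)=(1.0000,0.0000)
member 2 (1-2): L=5.1050, (cx,cy)=(0.4345,-0.9007)
member 3 (1-3): L=4.3018, (cx,cy)=(0.9935,-0.1134)
member 4 (2-3): L=4.5956, (cx,cy)=(0.4474,0.8943)
solve A·x = −loads:
  F[0-1] = -2609.5701 N (compression)
  F[0-2] = -990.1569 N (compression)
  F[1-2] = +1273.9044 N (tension)
  F[1-3] = -293.5378 N (compression)
  F[2-3] = -976.0598 N (compression)
  Rx@0 = +2246.6500 N
  Ry@0 = +2287.1557 N
  Ry@2 = -274.4557 N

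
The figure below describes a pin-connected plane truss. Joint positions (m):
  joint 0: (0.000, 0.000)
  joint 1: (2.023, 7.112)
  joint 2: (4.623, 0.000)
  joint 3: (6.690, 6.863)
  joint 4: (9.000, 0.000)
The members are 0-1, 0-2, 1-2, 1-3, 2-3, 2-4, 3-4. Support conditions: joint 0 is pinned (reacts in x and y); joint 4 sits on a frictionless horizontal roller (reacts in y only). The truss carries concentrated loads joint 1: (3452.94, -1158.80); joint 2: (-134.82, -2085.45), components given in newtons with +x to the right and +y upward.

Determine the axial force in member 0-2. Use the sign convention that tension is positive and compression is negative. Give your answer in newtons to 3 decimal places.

N=5 nodes, M=7 members, R=3 reactions → 2N=10, M+R=10
member 0 (0-1): L=7.3941, (cx,cy)=(0.2736,0.9618)
member 1 (0-2): L=4.6230, (cx,cy)=(1.0000,0.0000)
member 2 (1-2): L=7.5724, (cx,cy)=(0.3434,-0.9392)
member 3 (1-3): L=4.6736, (cx,cy)=(0.9986,-0.0533)
member 4 (2-3): L=7.1675, (cx,cy)=(0.2884,0.9575)
member 5 (2-4): L=4.3770, (cx,cy)=(1.0000,0.0000)
member 6 (3-4): L=7.2413, (cx,cy)=(0.3190,-0.9478)
solve A·x = −loads:
  F[0-1] = +848.4098 N (tension)
  F[0-2] = +3085.9988 N (tension)
  F[1-2] = -1957.8921 N (compression)
  F[1-3] = -2552.1930 N (compression)
  F[2-3] = +4098.4373 N (tension)
  F[2-4] = +1366.6424 N (tension)
  F[3-4] = -4284.1165 N (compression)
  Rx@0 = -3318.1200 N
  Ry@0 = -816.0386 N
  Ry@4 = +4060.2886 N

3085.999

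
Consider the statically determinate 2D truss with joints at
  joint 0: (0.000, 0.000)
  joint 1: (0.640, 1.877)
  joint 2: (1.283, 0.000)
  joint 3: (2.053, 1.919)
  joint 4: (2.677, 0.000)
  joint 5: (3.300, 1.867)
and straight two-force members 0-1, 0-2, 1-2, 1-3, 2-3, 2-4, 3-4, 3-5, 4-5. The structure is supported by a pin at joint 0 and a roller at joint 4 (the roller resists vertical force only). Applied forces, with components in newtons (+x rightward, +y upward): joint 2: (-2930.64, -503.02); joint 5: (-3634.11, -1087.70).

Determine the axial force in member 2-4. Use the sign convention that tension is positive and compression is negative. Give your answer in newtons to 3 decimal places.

N=6 nodes, M=9 members, R=3 reactions → 2N=12, M+R=12
member 0 (0-1): L=1.9831, (cx,cy)=(0.3227,0.9465)
member 1 (0-2): L=1.2830, (cx,cy)=(1.0000,0.0000)
member 2 (1-2): L=1.9841, (cx,cy)=(0.3241,-0.9460)
member 3 (1-3): L=1.4136, (cx,cy)=(0.9996,0.0297)
member 4 (2-3): L=2.0677, (cx,cy)=(0.3724,0.9281)
member 5 (2-4): L=1.3940, (cx,cy)=(1.0000,0.0000)
member 6 (3-4): L=2.0179, (cx,cy)=(0.3092,-0.9510)
member 7 (3-5): L=1.2481, (cx,cy)=(0.9991,-0.0417)
member 8 (4-5): L=1.9682, (cx,cy)=(0.3165,0.9486)
solve A·x = −loads:
  F[0-1] = -2687.0949 N (compression)
  F[0-2] = -5697.5566 N (compression)
  F[1-2] = +2634.3385 N (tension)
  F[1-3] = -1721.6885 N (compression)
  F[2-3] = -2143.2976 N (compression)
  F[2-4] = -1115.0367 N (compression)
  F[3-4] = +2286.9206 N (tension)
  F[3-5] = -3229.0656 N (compression)
  F[4-5] = -1288.4873 N (compression)
  Rx@0 = +6564.7500 N
  Ry@0 = +2543.3157 N
  Ry@4 = -952.5957 N

-1115.037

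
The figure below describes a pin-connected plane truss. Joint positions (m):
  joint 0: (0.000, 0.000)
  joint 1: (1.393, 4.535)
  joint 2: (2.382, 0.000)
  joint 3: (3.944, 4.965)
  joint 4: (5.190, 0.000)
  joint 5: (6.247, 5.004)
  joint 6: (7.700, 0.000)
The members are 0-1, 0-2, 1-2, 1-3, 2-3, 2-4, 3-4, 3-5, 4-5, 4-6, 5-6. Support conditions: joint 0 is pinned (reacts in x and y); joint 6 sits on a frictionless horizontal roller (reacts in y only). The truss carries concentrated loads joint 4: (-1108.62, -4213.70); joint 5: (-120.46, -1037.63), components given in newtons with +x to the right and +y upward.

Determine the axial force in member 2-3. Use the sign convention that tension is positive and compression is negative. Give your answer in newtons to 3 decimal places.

N=7 nodes, M=11 members, R=3 reactions → 2N=14, M+R=14
member 0 (0-1): L=4.7441, (cx,cy)=(0.2936,0.9559)
member 1 (0-2): L=2.3820, (cx,cy)=(1.0000,0.0000)
member 2 (1-2): L=4.6416, (cx,cy)=(0.2131,-0.9770)
member 3 (1-3): L=2.5870, (cx,cy)=(0.9861,0.1662)
member 4 (2-3): L=5.2049, (cx,cy)=(0.3001,0.9539)
member 5 (2-4): L=2.8080, (cx,cy)=(1.0000,0.0000)
member 6 (3-4): L=5.1190, (cx,cy)=(0.2434,-0.9699)
member 7 (3-5): L=2.3033, (cx,cy)=(0.9999,0.0169)
member 8 (4-5): L=5.1144, (cx,cy)=(0.2067,0.9784)
member 9 (4-6): L=2.5100, (cx,cy)=(1.0000,0.0000)
member 10 (5-6): L=5.2107, (cx,cy)=(0.2789,-0.9603)
solve A·x = −loads:
  F[0-1] = -1723.6191 N (compression)
  F[0-2] = -722.9795 N (compression)
  F[1-2] = +1542.3565 N (tension)
  F[1-3] = -846.5115 N (compression)
  F[2-3] = -1579.7531 N (compression)
  F[2-4] = +79.7420 N (tension)
  F[3-4] = +1668.7903 N (tension)
  F[3-5] = -1715.2662 N (compression)
  F[4-5] = +2652.3637 N (tension)
  F[4-6] = +1046.3945 N (tension)
  F[5-6] = -3752.5334 N (compression)
  Rx@0 = +1229.0800 N
  Ry@0 = +1647.6422 N
  Ry@6 = +3603.6878 N

-1579.753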